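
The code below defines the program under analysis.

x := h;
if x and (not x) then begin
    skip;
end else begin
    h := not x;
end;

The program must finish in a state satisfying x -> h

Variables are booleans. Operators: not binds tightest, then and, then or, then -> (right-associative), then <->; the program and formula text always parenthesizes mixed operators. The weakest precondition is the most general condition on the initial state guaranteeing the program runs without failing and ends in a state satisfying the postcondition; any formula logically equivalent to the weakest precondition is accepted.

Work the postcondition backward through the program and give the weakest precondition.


Working backward. After the program, x -> h must hold.
Then branch requires x -> h; else branch requires x -> (not x).
Before the if: x -> (not x)
Before x := h: h -> (not h)
Answer: WP = h -> (not h)


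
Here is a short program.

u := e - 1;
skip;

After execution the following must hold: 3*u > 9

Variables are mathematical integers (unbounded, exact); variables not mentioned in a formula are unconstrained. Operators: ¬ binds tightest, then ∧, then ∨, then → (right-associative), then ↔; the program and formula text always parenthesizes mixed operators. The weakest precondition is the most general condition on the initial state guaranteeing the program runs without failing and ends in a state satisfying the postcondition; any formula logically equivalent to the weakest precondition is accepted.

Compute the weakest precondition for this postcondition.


Working backward. After the program, 3*u > 9 must hold.
Before skip: 3*u > 9
Before u := e - 1: 3*e > 12
Answer: WP = 3*e > 12


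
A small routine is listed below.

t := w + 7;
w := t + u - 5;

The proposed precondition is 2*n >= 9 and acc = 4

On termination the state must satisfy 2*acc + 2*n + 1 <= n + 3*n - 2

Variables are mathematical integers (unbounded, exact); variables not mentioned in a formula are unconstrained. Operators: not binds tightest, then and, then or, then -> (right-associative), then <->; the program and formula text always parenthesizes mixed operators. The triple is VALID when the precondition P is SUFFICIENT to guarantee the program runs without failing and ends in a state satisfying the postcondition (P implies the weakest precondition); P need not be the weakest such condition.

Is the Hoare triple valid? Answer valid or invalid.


Working backward. After the program, the postcondition 2*acc + 2*n + 1 <= n + 3*n - 2 must hold; in canonical form it is 2*acc <= 2*n - 3.
Before w := t + u - 5: 2*acc <= 2*n - 3
Before t := w + 7: 2*acc <= 2*n - 3
The weakest precondition is 2*acc <= 2*n - 3.
Check whether 2*n >= 9 and acc = 4 implies it.
Countermodel: at the initial state acc = 4, n = 5, the precondition holds but the weakest precondition fails.
Answer: invalid


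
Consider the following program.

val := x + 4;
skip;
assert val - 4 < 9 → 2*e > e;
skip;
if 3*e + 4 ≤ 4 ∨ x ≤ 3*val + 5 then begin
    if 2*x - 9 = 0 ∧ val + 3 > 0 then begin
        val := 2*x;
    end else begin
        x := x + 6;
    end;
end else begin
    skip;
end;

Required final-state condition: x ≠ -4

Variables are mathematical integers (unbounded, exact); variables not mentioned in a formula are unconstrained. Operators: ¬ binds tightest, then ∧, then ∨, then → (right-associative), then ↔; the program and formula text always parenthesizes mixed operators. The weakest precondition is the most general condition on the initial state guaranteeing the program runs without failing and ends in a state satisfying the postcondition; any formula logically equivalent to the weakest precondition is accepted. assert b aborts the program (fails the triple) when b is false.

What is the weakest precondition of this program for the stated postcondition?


Working backward. After the program, x ≠ -4 must hold.
Then branch requires ((2*x = 9 ∧ val > -3) → x ≠ -4) ∧ ((¬(2*x = 9 ∧ val > -3)) → x ≠ -10); else branch requires x ≠ -4.
Before the if: ((3*e ≤ 0 ∨ x ≤ 3*val + 5) → (((2*x = 9 ∧ val > -3) → x ≠ -4) ∧ ((¬(2*x = 9 ∧ val > -3)) → x ≠ -10))) ∧ ((¬(3*e ≤ 0 ∨ x ≤ 3*val + 5)) → x ≠ -4)
Before skip: ((3*e ≤ 0 ∨ x ≤ 3*val + 5) → (((2*x = 9 ∧ val > -3) → x ≠ -4) ∧ ((¬(2*x = 9 ∧ val > -3)) → x ≠ -10))) ∧ ((¬(3*e ≤ 0 ∨ x ≤ 3*val + 5)) → x ≠ -4)
Before assert val - 4 < 9 → 2*e > e: (val < 13 → e > 0) ∧ ((3*e ≤ 0 ∨ x ≤ 3*val + 5) → (((2*x = 9 ∧ val > -3) → x ≠ -4) ∧ ((¬(2*x = 9 ∧ val > -3)) → x ≠ -10))) ∧ ((¬(3*e ≤ 0 ∨ x ≤ 3*val + 5)) → x ≠ -4)
Before skip: (val < 13 → e > 0) ∧ ((3*e ≤ 0 ∨ x ≤ 3*val + 5) → (((2*x = 9 ∧ val > -3) → x ≠ -4) ∧ ((¬(2*x = 9 ∧ val > -3)) → x ≠ -10))) ∧ ((¬(3*e ≤ 0 ∨ x ≤ 3*val + 5)) → x ≠ -4)
Before val := x + 4: (x < 9 → e > 0) ∧ ((3*e ≤ 0 ∨ 2*x ≥ -17) → (((2*x = 9 ∧ x > -7) → x ≠ -4) ∧ ((¬(2*x = 9 ∧ x > -7)) → x ≠ -10))) ∧ ((¬(3*e ≤ 0 ∨ 2*x ≥ -17)) → x ≠ -4)
Answer: WP = (x < 9 → e > 0) ∧ ((3*e ≤ 0 ∨ 2*x ≥ -17) → (((2*x = 9 ∧ x > -7) → x ≠ -4) ∧ ((¬(2*x = 9 ∧ x > -7)) → x ≠ -10))) ∧ ((¬(3*e ≤ 0 ∨ 2*x ≥ -17)) → x ≠ -4)


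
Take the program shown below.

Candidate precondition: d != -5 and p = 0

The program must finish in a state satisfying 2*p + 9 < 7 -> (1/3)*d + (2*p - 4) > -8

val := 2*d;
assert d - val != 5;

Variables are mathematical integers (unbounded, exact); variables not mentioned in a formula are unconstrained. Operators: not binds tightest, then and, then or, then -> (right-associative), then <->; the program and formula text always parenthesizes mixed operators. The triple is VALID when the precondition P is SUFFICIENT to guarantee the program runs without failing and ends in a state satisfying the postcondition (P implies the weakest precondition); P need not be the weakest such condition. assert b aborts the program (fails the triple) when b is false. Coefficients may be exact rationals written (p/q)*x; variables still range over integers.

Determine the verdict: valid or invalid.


Working backward. After the program, the postcondition 2*p + 9 < 7 -> (1/3)*d + (2*p - 4) > -8 must hold; in canonical form it is 2*p < -2 -> (1/3)*d + 2*p > -4.
Before assert d - val != 5: d != val + 5 and (2*p < -2 -> (1/3)*d + 2*p > -4)
Before val := 2*d: d != -5 and (2*p < -2 -> (1/3)*d + 2*p > -4)
The weakest precondition is d != -5 and (2*p < -2 -> (1/3)*d + 2*p > -4).
Check whether d != -5 and p = 0 implies it.
Every state satisfying the precondition satisfies the weakest precondition: the implication holds.
Answer: valid


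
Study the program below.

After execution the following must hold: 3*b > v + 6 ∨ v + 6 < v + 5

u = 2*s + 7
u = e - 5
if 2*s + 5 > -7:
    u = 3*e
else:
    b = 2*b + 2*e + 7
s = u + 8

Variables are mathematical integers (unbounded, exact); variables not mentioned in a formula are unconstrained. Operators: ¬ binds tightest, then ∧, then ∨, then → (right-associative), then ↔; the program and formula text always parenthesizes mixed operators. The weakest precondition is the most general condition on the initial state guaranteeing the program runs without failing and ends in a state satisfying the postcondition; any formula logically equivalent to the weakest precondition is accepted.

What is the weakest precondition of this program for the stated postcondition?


Working backward. After the program, the postcondition 3*b > v + 6 ∨ v + 6 < v + 5 must hold; in canonical form it is 3*b > v + 6.
Before s := u + 8: 3*b > v + 6
Then branch requires 3*b > v + 6; else branch requires 6*b + 6*e > v - 15.
Before the if: (2*s > -12 → 3*b > v + 6) ∧ ((¬(2*s > -12)) → 6*b + 6*e > v - 15)
Before u := e - 5: (2*s > -12 → 3*b > v + 6) ∧ ((¬(2*s > -12)) → 6*b + 6*e > v - 15)
Before u := 2*s + 7: (2*s > -12 → 3*b > v + 6) ∧ ((¬(2*s > -12)) → 6*b + 6*e > v - 15)
Answer: WP = (2*s > -12 → 3*b > v + 6) ∧ ((¬(2*s > -12)) → 6*b + 6*e > v - 15)


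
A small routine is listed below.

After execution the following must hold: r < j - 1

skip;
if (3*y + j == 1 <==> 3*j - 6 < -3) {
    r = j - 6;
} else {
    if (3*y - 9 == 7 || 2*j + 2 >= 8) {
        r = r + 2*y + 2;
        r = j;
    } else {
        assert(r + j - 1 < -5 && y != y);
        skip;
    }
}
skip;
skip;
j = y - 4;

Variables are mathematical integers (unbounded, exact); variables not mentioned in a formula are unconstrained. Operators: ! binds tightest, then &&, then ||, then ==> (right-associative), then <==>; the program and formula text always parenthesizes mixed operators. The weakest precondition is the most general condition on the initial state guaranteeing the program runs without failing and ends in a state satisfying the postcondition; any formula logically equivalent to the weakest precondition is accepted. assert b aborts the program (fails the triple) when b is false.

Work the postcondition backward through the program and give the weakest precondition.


Working backward. After the program, r < j - 1 must hold.
Before j := y - 4: r < y - 5
Before skip: r < y - 5
Before skip: r < y - 5
Then branch requires j < y + 1; else branch requires ((3*y == 16 || 2*j >= 6) ==> j < y - 5) && (3*y == 16 || 2*j >= 6).
Before the if: ((j + 3*y == 1 <==> 3*j < 3) ==> j < y + 1) && ((!(j + 3*y == 1 <==> 3*j < 3)) ==> (((3*y == 16 || 2*j >= 6) ==> j < y - 5) && (3*y == 16 || 2*j >= 6)))
Before skip: ((j + 3*y == 1 <==> 3*j < 3) ==> j < y + 1) && ((!(j + 3*y == 1 <==> 3*j < 3)) ==> (((3*y == 16 || 2*j >= 6) ==> j < y - 5) && (3*y == 16 || 2*j >= 6)))
Answer: WP = ((j + 3*y == 1 <==> 3*j < 3) ==> j < y + 1) && ((!(j + 3*y == 1 <==> 3*j < 3)) ==> (((3*y == 16 || 2*j >= 6) ==> j < y - 5) && (3*y == 16 || 2*j >= 6)))


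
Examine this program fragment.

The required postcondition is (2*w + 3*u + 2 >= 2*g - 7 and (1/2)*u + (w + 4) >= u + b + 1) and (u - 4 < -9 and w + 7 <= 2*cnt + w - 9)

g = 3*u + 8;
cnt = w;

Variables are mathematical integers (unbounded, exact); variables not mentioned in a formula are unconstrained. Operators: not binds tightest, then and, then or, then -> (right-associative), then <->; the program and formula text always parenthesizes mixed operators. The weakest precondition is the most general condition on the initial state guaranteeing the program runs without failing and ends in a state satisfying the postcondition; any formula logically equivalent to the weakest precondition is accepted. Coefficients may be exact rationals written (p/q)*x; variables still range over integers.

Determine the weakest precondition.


Working backward. After the program, the postcondition (2*w + 3*u + 2 >= 2*g - 7 and (1/2)*u + (w + 4) >= u + b + 1) and (u - 4 < -9 and w + 7 <= 2*cnt + w - 9) must hold; in canonical form it is 3*u + 2*w >= 2*g - 9 and w >= b + (1/2)*u - 3 and u < -5 and 2*cnt >= 16.
Before cnt := w: 3*u + 2*w >= 2*g - 9 and w >= b + (1/2)*u - 3 and u < -5 and 2*w >= 16
Before g := 3*u + 8: 2*w >= 3*u + 7 and w >= b + (1/2)*u - 3 and u < -5 and 2*w >= 16
Answer: WP = 2*w >= 3*u + 7 and w >= b + (1/2)*u - 3 and u < -5 and 2*w >= 16


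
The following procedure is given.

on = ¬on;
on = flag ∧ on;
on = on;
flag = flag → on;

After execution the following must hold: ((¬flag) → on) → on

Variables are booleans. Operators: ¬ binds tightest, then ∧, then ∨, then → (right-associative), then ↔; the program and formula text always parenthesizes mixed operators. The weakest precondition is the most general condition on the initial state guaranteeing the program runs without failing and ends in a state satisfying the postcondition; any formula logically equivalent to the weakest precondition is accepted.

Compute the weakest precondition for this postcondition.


Working backward. After the program, ((¬flag) → on) → on must hold.
Before flag := flag → on: ((¬(flag → on)) → on) → on
Before on := on: ((¬(flag → on)) → on) → on
Before on := flag ∧ on: ((¬(flag → (flag ∧ on))) → (flag ∧ on)) → (flag ∧ on)
Before on := ¬on: ((¬(flag → (flag ∧ (¬on)))) → (flag ∧ (¬on))) → (flag ∧ (¬on))
Answer: WP = ((¬(flag → (flag ∧ (¬on)))) → (flag ∧ (¬on))) → (flag ∧ (¬on))


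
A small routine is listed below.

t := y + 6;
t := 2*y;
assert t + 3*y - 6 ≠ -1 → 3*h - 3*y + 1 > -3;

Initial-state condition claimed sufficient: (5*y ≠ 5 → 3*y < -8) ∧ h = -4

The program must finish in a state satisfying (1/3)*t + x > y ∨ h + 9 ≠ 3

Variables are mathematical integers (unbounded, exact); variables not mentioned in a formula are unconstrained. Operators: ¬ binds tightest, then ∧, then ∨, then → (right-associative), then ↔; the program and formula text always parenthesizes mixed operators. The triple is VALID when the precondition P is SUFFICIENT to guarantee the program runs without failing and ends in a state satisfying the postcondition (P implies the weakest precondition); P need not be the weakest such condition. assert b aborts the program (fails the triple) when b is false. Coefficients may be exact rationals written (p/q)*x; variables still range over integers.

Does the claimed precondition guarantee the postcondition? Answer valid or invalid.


Working backward. After the program, the postcondition (1/3)*t + x > y ∨ h + 9 ≠ 3 must hold; in canonical form it is (1/3)*t + x > y ∨ h ≠ -6.
Before assert t + 3*y - 6 ≠ -1 → 3*h - 3*y + 1 > -3: (t + 3*y ≠ 5 → 3*h > 3*y - 4) ∧ ((1/3)*t + x > y ∨ h ≠ -6)
Before t := 2*y: (5*y ≠ 5 → 3*h > 3*y - 4) ∧ (x > (1/3)*y ∨ h ≠ -6)
Before t := y + 6: (5*y ≠ 5 → 3*h > 3*y - 4) ∧ (x > (1/3)*y ∨ h ≠ -6)
The weakest precondition is (5*y ≠ 5 → 3*h > 3*y - 4) ∧ (x > (1/3)*y ∨ h ≠ -6).
Check whether (5*y ≠ 5 → 3*y < -8) ∧ h = -4 implies it.
Every state satisfying the precondition satisfies the weakest precondition: the implication holds.
Answer: valid


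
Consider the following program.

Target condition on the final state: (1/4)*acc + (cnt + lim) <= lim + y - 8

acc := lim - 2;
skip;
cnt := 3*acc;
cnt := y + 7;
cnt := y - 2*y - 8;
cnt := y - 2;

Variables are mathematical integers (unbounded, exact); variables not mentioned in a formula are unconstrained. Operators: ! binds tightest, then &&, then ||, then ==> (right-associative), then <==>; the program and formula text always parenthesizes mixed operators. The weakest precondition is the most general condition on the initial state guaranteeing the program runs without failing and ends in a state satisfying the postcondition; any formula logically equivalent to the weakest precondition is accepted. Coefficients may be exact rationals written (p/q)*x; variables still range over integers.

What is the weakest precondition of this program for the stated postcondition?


Working backward. After the program, the postcondition (1/4)*acc + (cnt + lim) <= lim + y - 8 must hold; in canonical form it is (1/4)*acc + cnt <= y - 8.
Before cnt := y - 2: (1/4)*acc <= -6
Before cnt := y - 2*y - 8: (1/4)*acc <= -6
Before cnt := y + 7: (1/4)*acc <= -6
Before cnt := 3*acc: (1/4)*acc <= -6
Before skip: (1/4)*acc <= -6
Before acc := lim - 2: (1/4)*lim <= -11/2
Answer: WP = (1/4)*lim <= -11/2


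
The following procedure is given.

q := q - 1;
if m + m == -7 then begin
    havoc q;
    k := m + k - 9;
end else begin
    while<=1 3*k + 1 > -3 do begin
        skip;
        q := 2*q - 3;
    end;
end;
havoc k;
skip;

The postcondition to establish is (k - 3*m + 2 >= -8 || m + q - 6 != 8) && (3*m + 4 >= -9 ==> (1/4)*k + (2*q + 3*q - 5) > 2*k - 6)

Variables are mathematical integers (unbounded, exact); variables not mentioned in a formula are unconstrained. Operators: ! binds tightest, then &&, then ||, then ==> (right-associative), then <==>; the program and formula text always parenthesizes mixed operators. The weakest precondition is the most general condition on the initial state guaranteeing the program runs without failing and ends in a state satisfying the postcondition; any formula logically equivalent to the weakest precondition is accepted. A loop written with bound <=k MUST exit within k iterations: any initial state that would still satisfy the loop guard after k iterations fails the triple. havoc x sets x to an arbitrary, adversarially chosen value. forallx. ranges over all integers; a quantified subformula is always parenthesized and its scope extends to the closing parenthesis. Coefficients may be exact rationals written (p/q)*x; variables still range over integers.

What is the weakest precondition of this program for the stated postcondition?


Working backward. After the program, the postcondition (k - 3*m + 2 >= -8 || m + q - 6 != 8) && (3*m + 4 >= -9 ==> (1/4)*k + (2*q + 3*q - 5) > 2*k - 6) must hold; in canonical form it is (k >= 3*m - 10 || m + q != 14) && (3*m >= -13 ==> 5*q > (7/4)*k - 1).
Before skip: (k >= 3*m - 10 || m + q != 14) && (3*m >= -13 ==> 5*q > (7/4)*k - 1)
Before havoc k: forall k_1. ((k_1 >= 3*m - 10 || m + q != 14) && (3*m >= -13 ==> 5*q > (7/4)*k_1 - 1))
Then branch requires forall q_1. (forall k_1. ((k_1 >= 3*m - 10 || m + q_1 != 14) && (3*m >= -13 ==> 5*q_1 > (7/4)*k_1 - 1))); else branch requires (3*k > -4 ==> ((!(3*k > -4)) && (forall k_1. ((k_1 >= 3*m - 10 || m + 2*q != 17) && (3*m >= -13 ==> 10*q > (7/4)*k_1 + 14))))) && ((!(3*k > -4)) ==> (forall k_1. ((k_1 >= 3*m - 10 || m + q != 14) && (3*m >= -13 ==> 5*q > (7/4)*k_1 - 1)))).
Before the if: (2*m == -7 ==> (forall q_1. (forall k_1. ((k_1 >= 3*m - 10 || m + q_1 != 14) && (3*m >= -13 ==> 5*q_1 > (7/4)*k_1 - 1))))) && ((!(2*m == -7)) ==> ((3*k > -4 ==> ((!(3*k > -4)) && (forall k_1. ((k_1 >= 3*m - 10 || m + 2*q != 17) && (3*m >= -13 ==> 10*q > (7/4)*k_1 + 14))))) && ((!(3*k > -4)) ==> (forall k_1. ((k_1 >= 3*m - 10 || m + q != 14) && (3*m >= -13 ==> 5*q > (7/4)*k_1 - 1))))))
Before q := q - 1: (2*m == -7 ==> (forall q_1. (forall k_1. ((k_1 >= 3*m - 10 || m + q_1 != 14) && (3*m >= -13 ==> 5*q_1 > (7/4)*k_1 - 1))))) && ((!(2*m == -7)) ==> ((3*k > -4 ==> ((!(3*k > -4)) && (forall k_1. ((k_1 >= 3*m - 10 || m + 2*q != 19) && (3*m >= -13 ==> 10*q > (7/4)*k_1 + 24))))) && ((!(3*k > -4)) ==> (forall k_1. ((k_1 >= 3*m - 10 || m + q != 15) && (3*m >= -13 ==> 5*q > (7/4)*k_1 + 4))))))
Answer: WP = (2*m == -7 ==> (forall q_1. (forall k_1. ((k_1 >= 3*m - 10 || m + q_1 != 14) && (3*m >= -13 ==> 5*q_1 > (7/4)*k_1 - 1))))) && ((!(2*m == -7)) ==> ((3*k > -4 ==> ((!(3*k > -4)) && (forall k_1. ((k_1 >= 3*m - 10 || m + 2*q != 19) && (3*m >= -13 ==> 10*q > (7/4)*k_1 + 24))))) && ((!(3*k > -4)) ==> (forall k_1. ((k_1 >= 3*m - 10 || m + q != 15) && (3*m >= -13 ==> 5*q > (7/4)*k_1 + 4))))))


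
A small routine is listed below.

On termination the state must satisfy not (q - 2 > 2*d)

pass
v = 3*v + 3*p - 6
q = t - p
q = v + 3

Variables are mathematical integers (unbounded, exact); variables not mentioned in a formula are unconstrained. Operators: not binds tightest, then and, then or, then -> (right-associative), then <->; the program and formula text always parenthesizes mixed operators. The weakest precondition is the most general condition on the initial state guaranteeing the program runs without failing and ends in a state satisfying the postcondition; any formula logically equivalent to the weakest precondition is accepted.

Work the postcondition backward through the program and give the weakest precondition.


Working backward. After the program, the postcondition not (q - 2 > 2*d) must hold; in canonical form it is not (q > 2*d + 2).
Before q := v + 3: not (v > 2*d - 1)
Before q := t - p: not (v > 2*d - 1)
Before v := 3*v + 3*p - 6: not (3*p + 3*v > 2*d + 5)
Before skip: not (3*p + 3*v > 2*d + 5)
Answer: WP = not (3*p + 3*v > 2*d + 5)


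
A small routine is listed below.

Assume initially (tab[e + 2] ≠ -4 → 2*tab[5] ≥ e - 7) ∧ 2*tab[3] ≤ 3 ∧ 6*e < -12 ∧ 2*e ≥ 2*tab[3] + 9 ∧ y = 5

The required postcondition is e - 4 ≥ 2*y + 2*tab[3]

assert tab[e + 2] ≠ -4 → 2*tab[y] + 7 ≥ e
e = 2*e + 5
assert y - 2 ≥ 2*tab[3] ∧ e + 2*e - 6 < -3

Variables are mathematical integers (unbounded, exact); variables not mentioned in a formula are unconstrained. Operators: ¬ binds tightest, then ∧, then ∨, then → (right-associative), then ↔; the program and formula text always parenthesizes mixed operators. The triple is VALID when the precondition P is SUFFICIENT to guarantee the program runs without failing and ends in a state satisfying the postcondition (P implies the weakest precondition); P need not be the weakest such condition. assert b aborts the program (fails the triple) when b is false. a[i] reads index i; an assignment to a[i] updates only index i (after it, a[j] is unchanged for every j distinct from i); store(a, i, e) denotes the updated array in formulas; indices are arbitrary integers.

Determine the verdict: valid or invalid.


Working backward. After the program, the postcondition e - 4 ≥ 2*y + 2*tab[3] must hold; in canonical form it is e ≥ 2*tab[3] + 2*y + 4.
Before assert y - 2 ≥ 2*tab[3] ∧ e + 2*e - 6 < -3: y ≥ 2*tab[3] + 2 ∧ 3*e < 3 ∧ e ≥ 2*tab[3] + 2*y + 4
Before e := 2*e + 5: y ≥ 2*tab[3] + 2 ∧ 6*e < -12 ∧ 2*e ≥ 2*tab[3] + 2*y - 1
Before assert tab[e + 2] ≠ -4 → 2*tab[y] + 7 ≥ e: (tab[e + 2] ≠ -4 → 2*tab[y] ≥ e - 7) ∧ y ≥ 2*tab[3] + 2 ∧ 6*e < -12 ∧ 2*e ≥ 2*tab[3] + 2*y - 1
The weakest precondition is (tab[e + 2] ≠ -4 → 2*tab[y] ≥ e - 7) ∧ y ≥ 2*tab[3] + 2 ∧ 6*e < -12 ∧ 2*e ≥ 2*tab[3] + 2*y - 1.
Check whether (tab[e + 2] ≠ -4 → 2*tab[5] ≥ e - 7) ∧ 2*tab[3] ≤ 3 ∧ 6*e < -12 ∧ 2*e ≥ 2*tab[3] + 9 ∧ y = 5 implies it.
Every state satisfying the precondition satisfies the weakest precondition: the implication holds.
Answer: valid


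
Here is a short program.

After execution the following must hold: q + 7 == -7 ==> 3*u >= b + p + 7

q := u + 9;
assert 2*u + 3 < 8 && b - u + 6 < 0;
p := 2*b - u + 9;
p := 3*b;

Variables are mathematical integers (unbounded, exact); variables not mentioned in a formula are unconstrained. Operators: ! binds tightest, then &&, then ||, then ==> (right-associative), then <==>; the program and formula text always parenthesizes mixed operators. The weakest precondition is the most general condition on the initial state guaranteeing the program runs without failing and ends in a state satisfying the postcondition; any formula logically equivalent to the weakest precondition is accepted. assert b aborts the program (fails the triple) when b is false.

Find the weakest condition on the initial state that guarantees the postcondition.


Working backward. After the program, the postcondition q + 7 == -7 ==> 3*u >= b + p + 7 must hold; in canonical form it is q == -14 ==> 3*u >= b + p + 7.
Before p := 3*b: q == -14 ==> 3*u >= 4*b + 7
Before p := 2*b - u + 9: q == -14 ==> 3*u >= 4*b + 7
Before assert 2*u + 3 < 8 && b - u + 6 < 0: 2*u < 5 && b < u - 6 && (q == -14 ==> 3*u >= 4*b + 7)
Before q := u + 9: 2*u < 5 && b < u - 6 && (u == -23 ==> 3*u >= 4*b + 7)
Answer: WP = 2*u < 5 && b < u - 6 && (u == -23 ==> 3*u >= 4*b + 7)


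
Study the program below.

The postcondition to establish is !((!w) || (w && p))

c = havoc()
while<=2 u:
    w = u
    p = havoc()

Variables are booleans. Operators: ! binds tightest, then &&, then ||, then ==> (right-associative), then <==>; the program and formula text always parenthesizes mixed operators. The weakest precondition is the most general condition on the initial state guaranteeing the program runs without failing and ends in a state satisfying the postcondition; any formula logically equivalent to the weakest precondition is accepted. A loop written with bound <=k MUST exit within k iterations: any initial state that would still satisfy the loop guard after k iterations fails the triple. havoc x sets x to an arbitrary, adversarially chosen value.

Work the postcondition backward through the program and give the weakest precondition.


Working backward. After the program, !((!w) || (w && p)) must hold.
Before the loop (bound <=2), unroll the exhaustion recursion (WP_0 = exit-now case; WP_j = one more guarded iteration, up to j = 2):
  WP_0: (!u) && (!((!w) || (w && p)))
  WP_1: (!u) && ((!u) ==> (!((!w) || (w && p))))
  WP_2: (!u) && ((!u) ==> (!((!w) || (w && p))))
So before the loop: (!u) && ((!u) ==> (!((!w) || (w && p))))
Before havoc c: (!u) && ((!u) ==> (!((!w) || (w && p))))
Answer: WP = (!u) && ((!u) ==> (!((!w) || (w && p))))


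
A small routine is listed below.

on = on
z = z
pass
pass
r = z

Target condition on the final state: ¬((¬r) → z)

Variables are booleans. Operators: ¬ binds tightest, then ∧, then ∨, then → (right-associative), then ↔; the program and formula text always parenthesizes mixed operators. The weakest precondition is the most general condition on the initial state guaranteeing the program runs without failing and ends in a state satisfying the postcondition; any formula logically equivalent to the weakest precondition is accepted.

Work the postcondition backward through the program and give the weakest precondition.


Working backward. After the program, ¬((¬r) → z) must hold.
Before r := z: ¬((¬z) → z)
Before skip: ¬((¬z) → z)
Before skip: ¬((¬z) → z)
Before z := z: ¬((¬z) → z)
Before on := on: ¬((¬z) → z)
Answer: WP = ¬((¬z) → z)


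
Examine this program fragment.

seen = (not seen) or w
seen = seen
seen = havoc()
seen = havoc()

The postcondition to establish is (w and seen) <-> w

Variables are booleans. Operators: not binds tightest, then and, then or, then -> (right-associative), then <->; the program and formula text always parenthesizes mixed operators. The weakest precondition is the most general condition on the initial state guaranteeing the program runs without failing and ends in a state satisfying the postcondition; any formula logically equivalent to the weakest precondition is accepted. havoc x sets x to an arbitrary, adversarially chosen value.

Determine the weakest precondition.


Working backward. After the program, (w and seen) <-> w must hold.
Before havoc seen: not w
Before havoc seen: not w
Before seen := seen: not w
Before seen := (not seen) or w: not w
Answer: WP = not w


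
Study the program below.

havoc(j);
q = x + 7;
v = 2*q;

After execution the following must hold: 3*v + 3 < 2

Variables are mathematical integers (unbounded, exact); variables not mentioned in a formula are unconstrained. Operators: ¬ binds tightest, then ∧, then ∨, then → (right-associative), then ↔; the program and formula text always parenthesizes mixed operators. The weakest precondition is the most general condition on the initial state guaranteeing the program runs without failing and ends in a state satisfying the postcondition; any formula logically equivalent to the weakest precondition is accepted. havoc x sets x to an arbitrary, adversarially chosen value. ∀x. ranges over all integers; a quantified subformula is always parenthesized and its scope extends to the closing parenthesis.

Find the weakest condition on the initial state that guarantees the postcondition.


Working backward. After the program, the postcondition 3*v + 3 < 2 must hold; in canonical form it is 3*v < -1.
Before v := 2*q: 6*q < -1
Before q := x + 7: 6*x < -43
Before havoc j: 6*x < -43
Answer: WP = 6*x < -43


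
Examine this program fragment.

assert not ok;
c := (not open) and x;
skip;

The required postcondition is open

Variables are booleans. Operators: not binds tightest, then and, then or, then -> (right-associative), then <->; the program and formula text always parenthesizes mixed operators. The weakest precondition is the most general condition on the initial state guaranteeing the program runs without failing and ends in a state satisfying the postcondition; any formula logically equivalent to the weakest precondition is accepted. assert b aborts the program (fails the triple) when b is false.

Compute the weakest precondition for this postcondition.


Working backward. After the program, open must hold.
Before skip: open
Before c := (not open) and x: open
Before assert not ok: (not ok) and open
Answer: WP = (not ok) and open


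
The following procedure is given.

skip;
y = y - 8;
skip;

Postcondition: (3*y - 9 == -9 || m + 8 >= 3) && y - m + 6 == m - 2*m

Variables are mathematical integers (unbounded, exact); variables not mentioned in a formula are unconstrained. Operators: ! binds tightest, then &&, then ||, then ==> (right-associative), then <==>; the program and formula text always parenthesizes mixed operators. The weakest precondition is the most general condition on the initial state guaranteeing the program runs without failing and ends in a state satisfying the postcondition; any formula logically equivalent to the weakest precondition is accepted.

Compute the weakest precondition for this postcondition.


Working backward. After the program, the postcondition (3*y - 9 == -9 || m + 8 >= 3) && y - m + 6 == m - 2*m must hold; in canonical form it is (3*y == 0 || m >= -5) && y == -6.
Before skip: (3*y == 0 || m >= -5) && y == -6
Before y := y - 8: (3*y == 24 || m >= -5) && y == 2
Before skip: (3*y == 24 || m >= -5) && y == 2
Answer: WP = (3*y == 24 || m >= -5) && y == 2


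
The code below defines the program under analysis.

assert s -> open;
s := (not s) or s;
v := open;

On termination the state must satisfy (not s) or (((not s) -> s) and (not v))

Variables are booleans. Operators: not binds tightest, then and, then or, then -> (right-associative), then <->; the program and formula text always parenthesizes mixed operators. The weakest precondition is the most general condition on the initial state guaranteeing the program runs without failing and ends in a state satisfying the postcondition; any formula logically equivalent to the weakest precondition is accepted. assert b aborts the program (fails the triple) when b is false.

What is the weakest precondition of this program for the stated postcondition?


Working backward. After the program, (not s) or (((not s) -> s) and (not v)) must hold.
Before v := open: (not s) or (((not s) -> s) and (not open))
Before s := (not s) or s: not open
Before assert s -> open: (s -> open) and (not open)
Answer: WP = (s -> open) and (not open)


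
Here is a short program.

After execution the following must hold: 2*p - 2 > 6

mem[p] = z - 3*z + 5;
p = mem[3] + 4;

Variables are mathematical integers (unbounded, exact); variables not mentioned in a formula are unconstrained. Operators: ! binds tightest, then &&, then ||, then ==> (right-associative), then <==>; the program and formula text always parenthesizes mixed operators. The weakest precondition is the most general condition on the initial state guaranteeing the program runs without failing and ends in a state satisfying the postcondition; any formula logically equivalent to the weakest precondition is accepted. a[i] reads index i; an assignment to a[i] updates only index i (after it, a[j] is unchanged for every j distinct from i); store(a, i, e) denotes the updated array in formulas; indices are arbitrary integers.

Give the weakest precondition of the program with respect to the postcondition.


Working backward. After the program, the postcondition 2*p - 2 > 6 must hold; in canonical form it is 2*p > 8.
Before p := mem[3] + 4: 2*mem[3] > 0
Before mem[p] := z - 3*z + 5: 2*store(mem, p, -2*z + 5)[3] > 0
Answer: WP = 2*store(mem, p, -2*z + 5)[3] > 0


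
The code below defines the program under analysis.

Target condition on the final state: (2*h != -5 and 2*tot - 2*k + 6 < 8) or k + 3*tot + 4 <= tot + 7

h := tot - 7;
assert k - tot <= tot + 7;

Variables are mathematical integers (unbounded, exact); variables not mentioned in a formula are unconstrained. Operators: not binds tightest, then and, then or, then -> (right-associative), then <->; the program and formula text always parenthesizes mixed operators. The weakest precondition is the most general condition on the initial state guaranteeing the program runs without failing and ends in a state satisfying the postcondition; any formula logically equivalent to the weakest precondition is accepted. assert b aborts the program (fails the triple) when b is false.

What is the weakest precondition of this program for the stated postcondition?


Working backward. After the program, the postcondition (2*h != -5 and 2*tot - 2*k + 6 < 8) or k + 3*tot + 4 <= tot + 7 must hold; in canonical form it is (2*h != -5 and 2*tot < 2*k + 2) or k + 2*tot <= 3.
Before assert k - tot <= tot + 7: k <= 2*tot + 7 and ((2*h != -5 and 2*tot < 2*k + 2) or k + 2*tot <= 3)
Before h := tot - 7: k <= 2*tot + 7 and ((2*tot != 9 and 2*tot < 2*k + 2) or k + 2*tot <= 3)
Answer: WP = k <= 2*tot + 7 and ((2*tot != 9 and 2*tot < 2*k + 2) or k + 2*tot <= 3)


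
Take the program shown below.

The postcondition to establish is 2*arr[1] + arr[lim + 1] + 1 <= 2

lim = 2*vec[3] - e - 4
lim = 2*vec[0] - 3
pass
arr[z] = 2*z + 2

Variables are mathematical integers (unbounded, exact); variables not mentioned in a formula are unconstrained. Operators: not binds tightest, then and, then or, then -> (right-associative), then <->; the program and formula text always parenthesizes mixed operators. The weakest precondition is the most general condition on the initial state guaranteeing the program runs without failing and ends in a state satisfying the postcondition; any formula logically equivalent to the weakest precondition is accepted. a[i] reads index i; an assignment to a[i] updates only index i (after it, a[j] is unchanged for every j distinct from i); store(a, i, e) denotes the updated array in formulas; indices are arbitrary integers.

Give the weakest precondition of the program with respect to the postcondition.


Working backward. After the program, the postcondition 2*arr[1] + arr[lim + 1] + 1 <= 2 must hold; in canonical form it is arr[lim + 1] + 2*arr[1] <= 1.
Before arr[z] := 2*z + 2: store(arr, z, 2*z + 2)[lim + 1] + 2*store(arr, z, 2*z + 2)[1] <= 1
Before skip: store(arr, z, 2*z + 2)[lim + 1] + 2*store(arr, z, 2*z + 2)[1] <= 1
Before lim := 2*vec[0] - 3: 2*store(arr, z, 2*z + 2)[1] + store(arr, z, 2*z + 2)[2*vec[0] - 2] <= 1
Before lim := 2*vec[3] - e - 4: 2*store(arr, z, 2*z + 2)[1] + store(arr, z, 2*z + 2)[2*vec[0] - 2] <= 1
Answer: WP = 2*store(arr, z, 2*z + 2)[1] + store(arr, z, 2*z + 2)[2*vec[0] - 2] <= 1


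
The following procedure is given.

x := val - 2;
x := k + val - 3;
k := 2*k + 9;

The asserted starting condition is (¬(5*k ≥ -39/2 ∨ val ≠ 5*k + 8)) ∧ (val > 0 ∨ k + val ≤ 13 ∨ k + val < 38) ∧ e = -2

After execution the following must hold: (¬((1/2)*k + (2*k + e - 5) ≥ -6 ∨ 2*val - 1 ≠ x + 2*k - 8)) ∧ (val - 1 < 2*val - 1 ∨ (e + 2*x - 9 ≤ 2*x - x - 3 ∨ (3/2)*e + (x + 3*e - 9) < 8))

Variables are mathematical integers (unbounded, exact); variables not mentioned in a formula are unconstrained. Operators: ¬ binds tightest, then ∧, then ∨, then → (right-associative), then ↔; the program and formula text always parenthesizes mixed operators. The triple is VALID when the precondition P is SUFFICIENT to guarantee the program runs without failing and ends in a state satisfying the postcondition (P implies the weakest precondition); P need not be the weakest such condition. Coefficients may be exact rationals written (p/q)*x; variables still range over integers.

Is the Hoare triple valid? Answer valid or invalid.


Working backward. After the program, the postcondition (¬((1/2)*k + (2*k + e - 5) ≥ -6 ∨ 2*val - 1 ≠ x + 2*k - 8)) ∧ (val - 1 < 2*val - 1 ∨ (e + 2*x - 9 ≤ 2*x - x - 3 ∨ (3/2)*e + (x + 3*e - 9) < 8)) must hold; in canonical form it is (¬(e + (5/2)*k ≥ -1 ∨ 2*val ≠ 2*k + x - 7)) ∧ (val > 0 ∨ e + x ≤ 6 ∨ (9/2)*e + x < 17).
Before k := 2*k + 9: (¬(e + 5*k ≥ -47/2 ∨ 2*val ≠ 4*k + x + 11)) ∧ (val > 0 ∨ e + x ≤ 6 ∨ (9/2)*e + x < 17)
Before x := k + val - 3: (¬(e + 5*k ≥ -47/2 ∨ val ≠ 5*k + 8)) ∧ (val > 0 ∨ e + k + val ≤ 9 ∨ (9/2)*e + k + val < 20)
Before x := val - 2: (¬(e + 5*k ≥ -47/2 ∨ val ≠ 5*k + 8)) ∧ (val > 0 ∨ e + k + val ≤ 9 ∨ (9/2)*e + k + val < 20)
The weakest precondition is (¬(e + 5*k ≥ -47/2 ∨ val ≠ 5*k + 8)) ∧ (val > 0 ∨ e + k + val ≤ 9 ∨ (9/2)*e + k + val < 20).
Check whether (¬(5*k ≥ -39/2 ∨ val ≠ 5*k + 8)) ∧ (val > 0 ∨ k + val ≤ 13 ∨ k + val < 38) ∧ e = -2 implies it.
Countermodel: at the initial state e = -2, k = -4, val = -12, the precondition holds but the weakest precondition fails.
Answer: invalid


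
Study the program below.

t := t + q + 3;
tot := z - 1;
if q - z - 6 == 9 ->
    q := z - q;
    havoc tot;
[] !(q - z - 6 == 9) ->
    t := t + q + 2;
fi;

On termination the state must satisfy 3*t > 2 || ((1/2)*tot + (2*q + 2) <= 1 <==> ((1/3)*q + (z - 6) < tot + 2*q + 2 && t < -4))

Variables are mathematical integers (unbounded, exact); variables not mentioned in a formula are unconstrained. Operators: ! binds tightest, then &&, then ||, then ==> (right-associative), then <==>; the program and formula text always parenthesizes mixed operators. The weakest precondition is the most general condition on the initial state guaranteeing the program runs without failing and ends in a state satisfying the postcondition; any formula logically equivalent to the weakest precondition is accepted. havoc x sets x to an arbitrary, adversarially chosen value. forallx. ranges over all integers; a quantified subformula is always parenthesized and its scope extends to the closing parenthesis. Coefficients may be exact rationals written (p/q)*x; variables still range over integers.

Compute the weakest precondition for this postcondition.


Working backward. After the program, the postcondition 3*t > 2 || ((1/2)*tot + (2*q + 2) <= 1 <==> ((1/3)*q + (z - 6) < tot + 2*q + 2 && t < -4)) must hold; in canonical form it is 3*t > 2 || (2*q + (1/2)*tot <= -1 <==> (z < (5/3)*q + tot + 8 && t < -4)).
Then branch requires forall tot_1. (3*t > 2 || ((1/2)*tot_1 + 2*z <= 2*q - 1 <==> ((5/3)*q < tot_1 + (2/3)*z + 8 && t < -4))); else branch requires 3*q + 3*t > -4 || (2*q + (1/2)*tot <= -1 <==> (z < (5/3)*q + tot + 8 && q + t < -6)).
Before the if: (q == z + 15 ==> (forall tot_1. (3*t > 2 || ((1/2)*tot_1 + 2*z <= 2*q - 1 <==> ((5/3)*q < tot_1 + (2/3)*z + 8 && t < -4))))) && ((!(q == z + 15)) ==> (3*q + 3*t > -4 || (2*q + (1/2)*tot <= -1 <==> (z < (5/3)*q + tot + 8 && q + t < -6))))
Before tot := z - 1: (q == z + 15 ==> (forall tot_1. (3*t > 2 || ((1/2)*tot_1 + 2*z <= 2*q - 1 <==> ((5/3)*q < tot_1 + (2/3)*z + 8 && t < -4))))) && ((!(q == z + 15)) ==> (3*q + 3*t > -4 || (2*q + (1/2)*z <= -1/2 <==> ((5/3)*q > -7 && q + t < -6))))
Before t := t + q + 3: (q == z + 15 ==> (forall tot_1. (3*q + 3*t > -7 || ((1/2)*tot_1 + 2*z <= 2*q - 1 <==> ((5/3)*q < tot_1 + (2/3)*z + 8 && q + t < -7))))) && ((!(q == z + 15)) ==> (6*q + 3*t > -13 || (2*q + (1/2)*z <= -1/2 <==> ((5/3)*q > -7 && 2*q + t < -9))))
Answer: WP = (q == z + 15 ==> (forall tot_1. (3*q + 3*t > -7 || ((1/2)*tot_1 + 2*z <= 2*q - 1 <==> ((5/3)*q < tot_1 + (2/3)*z + 8 && q + t < -7))))) && ((!(q == z + 15)) ==> (6*q + 3*t > -13 || (2*q + (1/2)*z <= -1/2 <==> ((5/3)*q > -7 && 2*q + t < -9))))


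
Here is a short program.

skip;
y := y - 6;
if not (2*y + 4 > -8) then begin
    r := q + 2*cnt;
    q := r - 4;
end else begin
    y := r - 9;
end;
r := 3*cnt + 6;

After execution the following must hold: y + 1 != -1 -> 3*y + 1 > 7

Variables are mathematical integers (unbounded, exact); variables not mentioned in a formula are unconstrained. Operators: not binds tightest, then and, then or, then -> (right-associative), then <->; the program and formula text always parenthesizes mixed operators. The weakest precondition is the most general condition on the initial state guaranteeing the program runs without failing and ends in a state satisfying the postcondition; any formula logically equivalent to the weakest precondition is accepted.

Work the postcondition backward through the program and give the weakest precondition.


Working backward. After the program, the postcondition y + 1 != -1 -> 3*y + 1 > 7 must hold; in canonical form it is y != -2 -> 3*y > 6.
Before r := 3*cnt + 6: y != -2 -> 3*y > 6
Then branch requires y != -2 -> 3*y > 6; else branch requires r != 7 -> 3*r > 33.
Before the if: ((not (2*y > -12)) -> (y != -2 -> 3*y > 6)) and (2*y > -12 -> (r != 7 -> 3*r > 33))
Before y := y - 6: ((not (2*y > 0)) -> (y != 4 -> 3*y > 24)) and (2*y > 0 -> (r != 7 -> 3*r > 33))
Before skip: ((not (2*y > 0)) -> (y != 4 -> 3*y > 24)) and (2*y > 0 -> (r != 7 -> 3*r > 33))
Answer: WP = ((not (2*y > 0)) -> (y != 4 -> 3*y > 24)) and (2*y > 0 -> (r != 7 -> 3*r > 33))
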